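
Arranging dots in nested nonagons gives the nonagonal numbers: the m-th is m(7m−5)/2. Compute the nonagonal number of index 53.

The 53rd nonagonal number is n(7n−5)/2 with n = 53.
53·(7·53 − 5)/2 = 53·366/2 = 53·183 = 9699.

9699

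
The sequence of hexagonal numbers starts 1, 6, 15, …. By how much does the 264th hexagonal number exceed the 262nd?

264·(2·264 − 1) = 139128 and 262·(2·262 − 1) = 137026.
Difference: 139128 − 137026 = 2102.

2102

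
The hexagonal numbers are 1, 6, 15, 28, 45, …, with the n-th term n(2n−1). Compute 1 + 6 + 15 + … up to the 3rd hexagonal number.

Σ i(2i−1) = 2Σi² − Σi over i = 1..3.
Σi = 6 and Σi² = 14.
2·14 − 1·6 = 22.

22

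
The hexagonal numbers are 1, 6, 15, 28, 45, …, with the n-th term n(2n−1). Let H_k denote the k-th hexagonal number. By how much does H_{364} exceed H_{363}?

Consecutive hexagonal numbers differ by 4n − 3: here 4·364 − 3 = 1453.

1453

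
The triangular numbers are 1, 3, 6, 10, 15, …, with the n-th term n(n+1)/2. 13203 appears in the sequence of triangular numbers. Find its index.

162

Set n(n+1)/2 = 13203, giving n² + n − 26406 = 0.
The discriminant is 1 + 8·13203 = 105625, and √105625 = 325.
So n = (-1 + 325) / 2 = 324/2 = 162.
Check: 162·163/2 = 13203. ✓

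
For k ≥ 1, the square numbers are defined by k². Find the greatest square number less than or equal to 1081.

1024

Solve n² ≤ 1081 for integer n.
n = 32 gives 1024 ≤ 1081, while n = 33 gives 1089 > 1081; so the answer is 1024.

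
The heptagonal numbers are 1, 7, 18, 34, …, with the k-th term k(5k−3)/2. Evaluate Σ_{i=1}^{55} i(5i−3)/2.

140140

Σ i(5i−3)/2 = (5Σi² − 3Σi) / 2 over i = 1..55.
Σi = 1540 and Σi² = 56980.
(5·56980 − 3·1540) / 2 = 280280/2 = 140140.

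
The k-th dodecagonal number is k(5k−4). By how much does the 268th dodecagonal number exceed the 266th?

5332

268·(5·268 − 4) = 358048 and 266·(5·266 − 4) = 352716.
Difference: 358048 − 352716 = 5332.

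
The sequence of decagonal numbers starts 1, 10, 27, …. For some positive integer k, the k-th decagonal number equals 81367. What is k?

143

Set n(4n−3) = 81367, giving 4n² − 3n − 81367 = 0.
So n = (3 + 1141) / 8 = 1144/8 = 143.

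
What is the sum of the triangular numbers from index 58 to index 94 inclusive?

Σ i(i+1)/2 = (Σi² + Σi) / 2 over i = 58..94.
Σi = 4465 − 1653 = 2812 and Σi² = 281295 − 63365 = 217930.
(1·217930 + 1·2812) / 2 = 220742/2 = 110371.

110371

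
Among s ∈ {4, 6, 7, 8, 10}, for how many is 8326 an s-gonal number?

1

s = 4: P(4, 91) = 8281 and P(4, 92) = 8464; 8326 is not s-gonal.
s = 6: P(6, 64) = 8128 and P(6, 65) = 8385; 8326 is not s-gonal.
s = 7: P(7, 58) = 8323 and P(7, 59) = 8614; 8326 is not s-gonal.
s = 8: P(8, 53) = 8321 and P(8, 54) = 8640; 8326 is not s-gonal.
s = 10: P(10, 46) = 8326. ✓
Hits: s ∈ {10} → 1.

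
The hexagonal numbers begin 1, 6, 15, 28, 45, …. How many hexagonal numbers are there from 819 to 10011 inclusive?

51

The n-th hexagonal number is n(2n−1).
Smallest index with value ≥ 819: n = 21 (giving 861).
Largest index with value ≤ 10011: n = 71 (giving 10011).
Indices 21 through 71: 51 terms.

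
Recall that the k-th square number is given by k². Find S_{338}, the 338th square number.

The 338th square number is n² with n = 338.
338² = 114244.

114244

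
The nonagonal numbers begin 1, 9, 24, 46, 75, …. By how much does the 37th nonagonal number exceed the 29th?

37·(7·37 − 5)/2 = 4699 and 29·(7·29 − 5)/2 = 2871.
Difference: 4699 − 2871 = 1828.

1828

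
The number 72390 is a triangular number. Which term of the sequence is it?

Set n(n+1)/2 = 72390, giving n² + n − 144780 = 0.
So n = (-1 + 761) / 2 = 760/2 = 380.

380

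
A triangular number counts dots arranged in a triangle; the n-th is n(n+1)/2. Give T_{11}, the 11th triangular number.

66

The 11th triangular number is n(n+1)/2 with n = 11.
11·12/2 = 132/2 = 66.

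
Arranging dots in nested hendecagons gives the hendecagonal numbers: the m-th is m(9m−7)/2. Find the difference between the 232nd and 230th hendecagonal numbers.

4151

232·(9·232 − 7)/2 = 241396 and 230·(9·230 − 7)/2 = 237245.
Difference: 241396 − 237245 = 4151.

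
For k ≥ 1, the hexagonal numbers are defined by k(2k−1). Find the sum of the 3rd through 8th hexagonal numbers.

Σ i(2i−1) = 2Σi² − Σi over i = 3..8.
Σi = 36 − 3 = 33 and Σi² = 204 − 5 = 199.
2·199 − 1·33 = 365.

365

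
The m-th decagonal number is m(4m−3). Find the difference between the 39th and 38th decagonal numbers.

305

Consecutive decagonal numbers differ by 8n − 7: here 8·39 − 7 = 305.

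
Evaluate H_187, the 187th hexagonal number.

69751

187·(2·187 − 1) = 187·373 = 69751.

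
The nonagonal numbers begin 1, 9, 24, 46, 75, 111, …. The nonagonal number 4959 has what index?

38

Set n(7n−5)/2 = 4959, giving 7n² − 5n − 9918 = 0.
The discriminant is 25 + 56·4959 = 277729, and √277729 = 527.
So n = (5 + 527) / 14 = 532/14 = 38.
Check: 38·(7·38 − 5)/2 = 4959. ✓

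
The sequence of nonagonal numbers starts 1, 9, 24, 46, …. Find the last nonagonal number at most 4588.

4446

Solve n(7n−5)/2 ≤ 4588 for integer n.
n = 36 gives 4446 ≤ 4588, while n = 37 gives 4699 > 4588; so the answer is 4446.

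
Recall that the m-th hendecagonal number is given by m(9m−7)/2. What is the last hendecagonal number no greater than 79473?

79135

Solve n(9n−7)/2 ≤ 79473 for integer n.
n = 133 gives 79135 ≤ 79473, while n = 134 gives 80333 > 79473; so the answer is 79135.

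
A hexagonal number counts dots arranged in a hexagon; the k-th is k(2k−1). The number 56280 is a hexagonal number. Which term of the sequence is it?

Set n(2n−1) = 56280, giving 2n² − n − 56280 = 0.
So n = (1 + 671) / 4 = 672/4 = 168.
Check: 168·(2·168 − 1) = 56280. ✓

168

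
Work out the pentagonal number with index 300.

The 300th pentagonal number is n(3n−1)/2 with n = 300.
300·(3·300 − 1)/2 = 300·899/2 = 134850.

134850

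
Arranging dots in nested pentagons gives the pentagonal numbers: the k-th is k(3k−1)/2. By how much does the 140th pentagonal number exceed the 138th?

833

140·(3·140 − 1)/2 = 29330 and 138·(3·138 − 1)/2 = 28497.
Difference: 29330 − 28497 = 833.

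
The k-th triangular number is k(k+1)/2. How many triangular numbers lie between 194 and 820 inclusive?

21

The n-th triangular number is n(n+1)/2.
Smallest index with value ≥ 194: n = 20 (giving 210).
Largest index with value ≤ 820: n = 40 (giving 820).
Indices 20 through 40: 21 terms.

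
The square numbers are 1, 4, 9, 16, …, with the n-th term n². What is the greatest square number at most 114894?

Solve n² ≤ 114894 for integer n.
n = 338 gives 114244 ≤ 114894, while n = 339 gives 114921 > 114894; so the answer is 114244.

114244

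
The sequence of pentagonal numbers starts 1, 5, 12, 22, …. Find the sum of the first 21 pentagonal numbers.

Σ i(3i−1)/2 = (3Σi² − Σi) / 2 over i = 1..21.
Σi = 231 and Σi² = 3311.
(3·3311 − 1·231) / 2 = 9702/2 = 4851.

4851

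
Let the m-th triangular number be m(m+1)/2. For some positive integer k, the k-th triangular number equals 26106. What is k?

Set n(n+1)/2 = 26106, giving n² + n − 52212 = 0.
So n = (-1 + 457) / 2 = 456/2 = 228.
Check: 228·229/2 = 26106. ✓

228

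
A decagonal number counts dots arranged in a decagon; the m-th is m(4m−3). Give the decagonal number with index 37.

The 37th decagonal number is n(4n−3) with n = 37.
37·(4·37 − 3) = 37·145 = 5365.

5365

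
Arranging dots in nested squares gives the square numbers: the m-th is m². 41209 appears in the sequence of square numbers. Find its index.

203

We need n² = 41209, so n = √41209 = 203.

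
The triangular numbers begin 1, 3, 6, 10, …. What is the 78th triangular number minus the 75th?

78·79/2 = 3081 and 75·76/2 = 2850.
Difference: 3081 − 2850 = 231.

231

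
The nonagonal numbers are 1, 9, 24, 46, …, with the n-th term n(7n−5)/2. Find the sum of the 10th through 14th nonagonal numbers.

Σ i(7i−5)/2 = (7Σi² − 5Σi) / 2 over i = 10..14.
Σi = 105 − 45 = 60 and Σi² = 1015 − 285 = 730.
(7·730 − 5·60) / 2 = 4810/2 = 2405.

2405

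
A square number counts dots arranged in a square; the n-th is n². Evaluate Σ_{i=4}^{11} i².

Σ_{i=4}^{11} i² = 506 − 14 = 492.

492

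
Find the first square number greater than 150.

169

Solve n² > 150 for integer n.
The largest n with value ≤ 150 is 12 (since 144 ≤ 150 < 169), so the first above is n = 13, value 169.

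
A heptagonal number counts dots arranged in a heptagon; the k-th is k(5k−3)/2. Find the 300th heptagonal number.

224550

The 300th heptagonal number is n(5n−3)/2 with n = 300.
300·(5·300 − 3)/2 = 300·1497/2 = 224550.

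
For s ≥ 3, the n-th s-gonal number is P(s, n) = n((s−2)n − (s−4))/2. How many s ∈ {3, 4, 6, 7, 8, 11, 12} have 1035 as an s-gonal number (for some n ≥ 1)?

2

s = 3: P(3, 45) = 1035. ✓
s = 4: P(4, 32) = 1024 and P(4, 33) = 1089; 1035 is not s-gonal.
s = 6: P(6, 23) = 1035. ✓
s = 7: P(7, 20) = 970 and P(7, 21) = 1071; 1035 is not s-gonal.
s = 8: P(8, 18) = 936 and P(8, 19) = 1045; 1035 is not s-gonal.
s = 11: P(11, 15) = 960 and P(11, 16) = 1096; 1035 is not s-gonal.
s = 12: P(12, 14) = 924 and P(12, 15) = 1065; 1035 is not s-gonal.
Hits: s ∈ {3, 6} → 2.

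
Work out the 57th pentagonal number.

The 57th pentagonal number is n(3n−1)/2 with n = 57.
57·(3·57 − 1)/2 = 57·170/2 = 57·85 = 4845.

4845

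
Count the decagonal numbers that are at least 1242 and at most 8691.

The n-th decagonal number is n(4n−3).
Smallest index with value ≥ 1242: n = 18 (giving 1242).
Largest index with value ≤ 8691: n = 46 (giving 8326).
Indices 18 through 46: 29 terms.

29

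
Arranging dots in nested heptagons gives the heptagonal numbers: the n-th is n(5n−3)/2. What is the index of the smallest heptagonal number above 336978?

368

Solve n(5n−3)/2 > 336978 for integer n.
The largest n with value ≤ 336978 is 367 (since 336172 ≤ 336978 < 338008), so the first above is n = 368, value 338008.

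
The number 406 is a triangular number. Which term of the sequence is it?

Set n(n+1)/2 = 406, giving n² + n − 812 = 0.
So n = (-1 + 57) / 2 = 56/2 = 28.

28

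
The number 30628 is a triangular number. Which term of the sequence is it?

247

Set n(n+1)/2 = 30628, giving n² + n − 61256 = 0.
The discriminant is 1 + 8·30628 = 245025, and √245025 = 495.
So n = (-1 + 495) / 2 = 494/2 = 247.
Check: 247·248/2 = 30628. ✓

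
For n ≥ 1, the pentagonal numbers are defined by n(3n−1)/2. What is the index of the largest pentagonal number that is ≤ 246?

12

Solve n(3n−1)/2 ≤ 246 for integer n.
n = 12 gives 210 ≤ 246, while n = 13 gives 247 > 246; so the answer is index 12.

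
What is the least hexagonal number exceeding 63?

66

Solve n(2n−1) > 63 for integer n.
The largest n with value ≤ 63 is 5 (since 45 ≤ 63 < 66), so the first above is n = 6, value 66.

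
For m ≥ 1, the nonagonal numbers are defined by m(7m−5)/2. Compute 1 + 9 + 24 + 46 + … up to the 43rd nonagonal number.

Σ i(7i−5)/2 = (7Σi² − 5Σi) / 2 over i = 1..43.
Σi = 946 and Σi² = 27434.
(7·27434 − 5·946) / 2 = 187308/2 = 93654.

93654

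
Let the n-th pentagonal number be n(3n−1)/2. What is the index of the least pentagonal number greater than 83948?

237

Solve n(3n−1)/2 > 83948 for integer n.
The largest n with value ≤ 83948 is 236 (since 83426 ≤ 83948 < 84135), so the first above is n = 237, value 84135.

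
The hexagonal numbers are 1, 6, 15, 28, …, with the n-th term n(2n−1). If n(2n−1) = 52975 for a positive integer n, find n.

Set n(2n−1) = 52975, giving 2n² − n − 52975 = 0.
The discriminant is 1 + 8·52975 = 423801, and √423801 = 651.
So n = (1 + 651) / 4 = 652/4 = 163.
Check: 163·(2·163 − 1) = 52975. ✓

163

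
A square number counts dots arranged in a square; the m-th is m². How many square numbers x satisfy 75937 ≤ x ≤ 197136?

169

The n-th square number is n².
Smallest index with value ≥ 75937: n = 276 (giving 76176).
Largest index with value ≤ 197136: n = 444 (giving 197136).
Indices 276 through 444: 169 terms.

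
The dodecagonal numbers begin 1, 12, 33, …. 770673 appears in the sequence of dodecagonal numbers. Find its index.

393

Set n(5n−4) = 770673, giving 5n² − 4n − 770673 = 0.
The discriminant is 16 + 20·770673 = 15413476, and √15413476 = 3926.
So n = (4 + 3926) / 10 = 3930/10 = 393.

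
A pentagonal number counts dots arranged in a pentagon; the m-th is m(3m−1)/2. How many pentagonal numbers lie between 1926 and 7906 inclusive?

The n-th pentagonal number is n(3n−1)/2.
Smallest index with value ≥ 1926: n = 36 (giving 1926).
Largest index with value ≤ 7906: n = 72 (giving 7740).
Indices 36 through 72: 37 terms.

37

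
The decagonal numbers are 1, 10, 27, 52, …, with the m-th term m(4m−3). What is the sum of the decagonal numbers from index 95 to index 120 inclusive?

Σ i(4i−3) = 4Σi² − 3Σi over i = 95..120.
Σi = 7260 − 4465 = 2795 and Σi² = 583220 − 281295 = 301925.
4·301925 − 3·2795 = 1199315.

1199315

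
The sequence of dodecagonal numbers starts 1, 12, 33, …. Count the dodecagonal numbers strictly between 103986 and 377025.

The n-th dodecagonal number is n(5n−4).
Smallest index with value > 103986: n = 145 (giving 104545).
Largest index with value < 377025: n = 274 (giving 374284).
Indices 145 through 274: 130 terms.

130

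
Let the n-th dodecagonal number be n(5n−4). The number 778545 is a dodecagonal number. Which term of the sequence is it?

395

Set n(5n−4) = 778545, giving 5n² − 4n − 778545 = 0.
So n = (4 + 3946) / 10 = 3950/10 = 395.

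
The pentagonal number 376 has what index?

Set n(3n−1)/2 = 376, giving 3n² − n − 752 = 0.
The discriminant is 1 + 24·376 = 9025, and √9025 = 95.
So n = (1 + 95) / 6 = 96/6 = 16.

16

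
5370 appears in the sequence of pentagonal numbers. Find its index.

60

Set n(3n−1)/2 = 5370, giving 3n² − n − 10740 = 0.
The discriminant is 1 + 24·5370 = 128881, and √128881 = 359.
So n = (1 + 359) / 6 = 360/6 = 60.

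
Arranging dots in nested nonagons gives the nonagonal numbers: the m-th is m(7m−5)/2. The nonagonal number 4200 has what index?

35

Set n(7n−5)/2 = 4200, giving 7n² − 5n − 8400 = 0.
So n = (5 + 485) / 14 = 490/14 = 35.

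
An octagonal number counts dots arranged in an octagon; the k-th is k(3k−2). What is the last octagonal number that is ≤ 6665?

6533

Solve n(3n−2) ≤ 6665 for integer n.
n = 47 gives 6533 ≤ 6665, while n = 48 gives 6816 > 6665; so the answer is 6533.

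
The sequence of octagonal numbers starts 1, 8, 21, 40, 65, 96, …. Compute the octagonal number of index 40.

4720

The 40th octagonal number is n(3n−2) with n = 40.
40·(3·40 − 2) = 40·118 = 4720.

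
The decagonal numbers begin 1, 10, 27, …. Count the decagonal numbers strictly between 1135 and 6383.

23

The n-th decagonal number is n(4n−3).
Smallest index with value > 1135: n = 18 (giving 1242).
Largest index with value < 6383: n = 40 (giving 6280).
Indices 18 through 40: 23 terms.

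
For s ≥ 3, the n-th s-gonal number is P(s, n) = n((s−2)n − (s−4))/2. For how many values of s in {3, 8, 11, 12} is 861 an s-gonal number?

1

s = 3: P(3, 41) = 861. ✓
s = 8: P(8, 17) = 833 and P(8, 18) = 936; 861 is not s-gonal.
s = 11: P(11, 14) = 833 and P(11, 15) = 960; 861 is not s-gonal.
s = 12: P(12, 13) = 793 and P(12, 14) = 924; 861 is not s-gonal.
Hits: s ∈ {3} → 1.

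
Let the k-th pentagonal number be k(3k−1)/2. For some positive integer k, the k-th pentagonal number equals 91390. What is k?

247

Set n(3n−1)/2 = 91390, giving 3n² − n − 182780 = 0.
The discriminant is 1 + 24·91390 = 2193361, and √2193361 = 1481.
So n = (1 + 1481) / 6 = 1482/6 = 247.
Check: 247·(3·247 − 1)/2 = 91390. ✓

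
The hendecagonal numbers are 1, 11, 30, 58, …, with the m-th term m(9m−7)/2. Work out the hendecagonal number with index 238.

254065

The 238th hendecagonal number is n(9n−7)/2 with n = 238.
238·(9·238 − 7)/2 = 238·2135/2 = 254065.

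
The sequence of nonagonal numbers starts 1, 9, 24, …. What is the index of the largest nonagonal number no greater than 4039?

Solve n(7n−5)/2 ≤ 4039 for integer n.
n = 34 gives 3961 ≤ 4039, while n = 35 gives 4200 > 4039; so the answer is index 34.

34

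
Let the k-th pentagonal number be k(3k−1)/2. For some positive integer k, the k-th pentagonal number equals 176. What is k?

11

Set n(3n−1)/2 = 176, giving 3n² − n − 352 = 0.
The discriminant is 1 + 24·176 = 4225, and √4225 = 65.
So n = (1 + 65) / 6 = 66/6 = 11.
Check: 11·(3·11 − 1)/2 = 176. ✓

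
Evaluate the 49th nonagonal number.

The 49th nonagonal number is n(7n−5)/2 with n = 49.
49·(7·49 − 5)/2 = 49·338/2 = 49·169 = 8281.

8281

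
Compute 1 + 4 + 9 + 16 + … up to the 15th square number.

1240

Σ_{i=1}^{15} i² = 15·16·31/6 = 1240.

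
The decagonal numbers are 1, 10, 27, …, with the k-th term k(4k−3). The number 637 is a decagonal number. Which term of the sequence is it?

Set n(4n−3) = 637, giving 4n² − 3n − 637 = 0.
So n = (3 + 101) / 8 = 104/8 = 13.
Check: 13·(4·13 − 3) = 637. ✓

13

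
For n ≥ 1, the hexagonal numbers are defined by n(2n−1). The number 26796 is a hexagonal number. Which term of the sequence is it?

Set n(2n−1) = 26796, giving 2n² − n − 26796 = 0.
The discriminant is 1 + 8·26796 = 214369, and √214369 = 463.
So n = (1 + 463) / 4 = 464/4 = 116.

116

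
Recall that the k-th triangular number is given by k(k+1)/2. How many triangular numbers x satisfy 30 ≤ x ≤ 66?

The n-th triangular number is n(n+1)/2.
Smallest index with value ≥ 30: n = 8 (giving 36).
Largest index with value ≤ 66: n = 11 (giving 66).
Indices 8 through 11: 4 terms.

4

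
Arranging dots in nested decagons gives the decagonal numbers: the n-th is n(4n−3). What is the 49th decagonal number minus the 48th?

385

Consecutive decagonal numbers differ by 8n − 7: here 8·49 − 7 = 385.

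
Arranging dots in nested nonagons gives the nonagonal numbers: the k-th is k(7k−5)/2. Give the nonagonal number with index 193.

The 193rd nonagonal number is n(7n−5)/2 with n = 193.
193·(7·193 − 5)/2 = 193·1346/2 = 193·673 = 129889.

129889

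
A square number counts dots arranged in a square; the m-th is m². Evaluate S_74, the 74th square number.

The 74th square number is n² with n = 74.
74² = 5476.

5476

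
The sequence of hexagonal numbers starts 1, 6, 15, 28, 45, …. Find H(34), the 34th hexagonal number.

2278

34·(2·34 − 1) = 34·67 = 2278.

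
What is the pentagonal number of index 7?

The 7th pentagonal number is n(3n−1)/2 with n = 7.
7·(3·7 − 1)/2 = 7·20/2 = 7·10 = 70.

70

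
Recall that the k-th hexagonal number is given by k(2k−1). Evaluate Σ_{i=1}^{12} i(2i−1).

1222

Σ i(2i−1) = 2Σi² − Σi over i = 1..12.
Σi = 78 and Σi² = 650.
2·650 − 1·78 = 1222.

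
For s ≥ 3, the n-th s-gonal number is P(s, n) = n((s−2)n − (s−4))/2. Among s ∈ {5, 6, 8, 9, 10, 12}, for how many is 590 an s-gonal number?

s = 5: P(5, 20) = 590. ✓
s = 6: P(6, 17) = 561 and P(6, 18) = 630; 590 is not s-gonal.
s = 8: P(8, 14) = 560 and P(8, 15) = 645; 590 is not s-gonal.
s = 9: P(9, 13) = 559 and P(9, 14) = 651; 590 is not s-gonal.
s = 10: P(10, 12) = 540 and P(10, 13) = 637; 590 is not s-gonal.
s = 12: P(12, 11) = 561 and P(12, 12) = 672; 590 is not s-gonal.
Hits: s ∈ {5} → 1.

1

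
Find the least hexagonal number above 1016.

Solve n(2n−1) > 1016 for integer n.
The largest n with value ≤ 1016 is 22 (since 946 ≤ 1016 < 1035), so the first above is n = 23, value 1035.

1035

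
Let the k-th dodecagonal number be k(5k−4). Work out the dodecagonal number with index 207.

The 207th dodecagonal number is n(5n−4) with n = 207.
207·(5·207 − 4) = 207·1031 = 213417.

213417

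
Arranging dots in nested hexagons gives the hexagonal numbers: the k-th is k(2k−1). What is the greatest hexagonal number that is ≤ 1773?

Solve n(2n−1) ≤ 1773 for integer n.
n = 30 gives 1770 ≤ 1773, while n = 31 gives 1891 > 1773; so the answer is 1770.

1770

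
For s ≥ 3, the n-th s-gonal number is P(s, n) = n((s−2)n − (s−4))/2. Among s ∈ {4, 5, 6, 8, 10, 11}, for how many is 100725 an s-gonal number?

s = 4: P(4, 317) = 100489 and P(4, 318) = 101124; 100725 is not s-gonal.
s = 5: P(5, 259) = 100492 and P(5, 260) = 101270; 100725 is not s-gonal.
s = 6: P(6, 224) = 100128 and P(6, 225) = 101025; 100725 is not s-gonal.
s = 8: P(8, 183) = 100101 and P(8, 184) = 101200; 100725 is not s-gonal.
s = 10: P(10, 159) = 100647 and P(10, 160) = 101920; 100725 is not s-gonal.
s = 11: P(11, 150) = 100725. ✓
Hits: s ∈ {11} → 1.

1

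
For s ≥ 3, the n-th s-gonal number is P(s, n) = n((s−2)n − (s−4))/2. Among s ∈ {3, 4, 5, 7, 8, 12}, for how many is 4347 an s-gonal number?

s = 3: P(3, 92) = 4278 and P(3, 93) = 4371; 4347 is not s-gonal.
s = 4: P(4, 65) = 4225 and P(4, 66) = 4356; 4347 is not s-gonal.
s = 5: P(5, 54) = 4347. ✓
s = 7: P(7, 42) = 4347. ✓
s = 8: P(8, 38) = 4256 and P(8, 39) = 4485; 4347 is not s-gonal.
s = 12: P(12, 29) = 4089 and P(12, 30) = 4380; 4347 is not s-gonal.
Hits: s ∈ {5, 7} → 2.

2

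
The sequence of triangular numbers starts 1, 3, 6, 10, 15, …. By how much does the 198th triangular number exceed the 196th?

395

198·199/2 = 19701 and 196·197/2 = 19306.
Difference: 19701 − 19306 = 395.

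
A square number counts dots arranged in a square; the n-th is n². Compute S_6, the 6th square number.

36

The 6th square number is n² with n = 6.
6² = 36.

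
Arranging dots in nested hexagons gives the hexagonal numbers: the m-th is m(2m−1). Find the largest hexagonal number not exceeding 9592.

9453

Solve n(2n−1) ≤ 9592 for integer n.
n = 69 gives 9453 ≤ 9592, while n = 70 gives 9730 > 9592; so the answer is 9453.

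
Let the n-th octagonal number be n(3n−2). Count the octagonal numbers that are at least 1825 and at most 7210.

25

The n-th octagonal number is n(3n−2).
Smallest index with value ≥ 1825: n = 25 (giving 1825).
Largest index with value ≤ 7210: n = 49 (giving 7105).
Indices 25 through 49: 25 terms.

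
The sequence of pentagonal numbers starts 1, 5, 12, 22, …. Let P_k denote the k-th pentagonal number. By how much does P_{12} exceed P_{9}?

93

12·(3·12 − 1)/2 = 210 and 9·(3·9 − 1)/2 = 117.
Difference: 210 − 117 = 93.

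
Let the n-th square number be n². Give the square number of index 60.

60² = 3600.

3600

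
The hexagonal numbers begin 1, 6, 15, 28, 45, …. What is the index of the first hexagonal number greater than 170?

10

Solve n(2n−1) > 170 for integer n.
The largest n with value ≤ 170 is 9 (since 153 ≤ 170 < 190), so the first above is n = 10, value 190.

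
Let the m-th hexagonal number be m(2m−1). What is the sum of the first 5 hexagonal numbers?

95

Σ i(2i−1) = 2Σi² − Σi over i = 1..5.
Σi = 15 and Σi² = 55.
2·55 − 1·15 = 95.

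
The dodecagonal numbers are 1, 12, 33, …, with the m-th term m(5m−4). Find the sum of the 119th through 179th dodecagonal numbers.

6829499

Σ i(5i−4) = 5Σi² − 4Σi over i = 119..179.
Σi = 16110 − 7021 = 9089 and Σi² = 1927830 − 554659 = 1373171.
5·1373171 − 4·9089 = 6829499.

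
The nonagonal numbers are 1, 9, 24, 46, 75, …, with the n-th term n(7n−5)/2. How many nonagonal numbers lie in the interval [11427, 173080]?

165

The n-th nonagonal number is n(7n−5)/2.
Smallest index with value ≥ 11427: n = 58 (giving 11629).
Largest index with value ≤ 173080: n = 222 (giving 171939).
Indices 58 through 222: 165 terms.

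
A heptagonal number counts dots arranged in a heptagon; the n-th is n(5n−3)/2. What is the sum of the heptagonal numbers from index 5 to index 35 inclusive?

Σ i(5i−3)/2 = (5Σi² − 3Σi) / 2 over i = 5..35.
Σi = 630 − 10 = 620 and Σi² = 14910 − 30 = 14880.
(5·14880 − 3·620) / 2 = 72540/2 = 36270.

36270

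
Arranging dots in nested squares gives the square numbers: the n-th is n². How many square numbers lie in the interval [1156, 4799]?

The n-th square number is n².
Smallest index with value ≥ 1156: n = 34 (giving 1156).
Largest index with value ≤ 4799: n = 69 (giving 4761).
Indices 34 through 69: 36 terms.

36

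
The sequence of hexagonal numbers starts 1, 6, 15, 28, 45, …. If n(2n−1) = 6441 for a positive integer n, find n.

57

Set n(2n−1) = 6441, giving 2n² − n − 6441 = 0.
The discriminant is 1 + 8·6441 = 51529, and √51529 = 227.
So n = (1 + 227) / 4 = 228/4 = 57.
Check: 57·(2·57 − 1) = 6441. ✓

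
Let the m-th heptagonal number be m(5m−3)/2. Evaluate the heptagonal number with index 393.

The 393rd heptagonal number is n(5n−3)/2 with n = 393.
393·(5·393 − 3)/2 = 393·1962/2 = 393·981 = 385533.

385533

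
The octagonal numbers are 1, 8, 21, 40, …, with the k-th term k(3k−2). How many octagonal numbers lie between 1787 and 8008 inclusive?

The n-th octagonal number is n(3n−2).
Smallest index with value ≥ 1787: n = 25 (giving 1825).
Largest index with value ≤ 8008: n = 52 (giving 8008).
Indices 25 through 52: 28 terms.

28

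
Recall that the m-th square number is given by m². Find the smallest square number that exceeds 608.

Solve n² > 608 for integer n.
The largest n with value ≤ 608 is 24 (since 576 ≤ 608 < 625), so the first above is n = 25, value 625.

625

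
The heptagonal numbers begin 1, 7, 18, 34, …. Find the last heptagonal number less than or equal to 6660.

Solve n(5n−3)/2 ≤ 6660 for integer n.
n = 51 gives 6426 ≤ 6660, while n = 52 gives 6682 > 6660; so the answer is 6426.

6426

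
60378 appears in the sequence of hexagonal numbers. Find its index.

Set n(2n−1) = 60378, giving 2n² − n − 60378 = 0.
The discriminant is 1 + 8·60378 = 483025, and √483025 = 695.
So n = (1 + 695) / 4 = 696/4 = 174.
Check: 174·(2·174 − 1) = 60378. ✓

174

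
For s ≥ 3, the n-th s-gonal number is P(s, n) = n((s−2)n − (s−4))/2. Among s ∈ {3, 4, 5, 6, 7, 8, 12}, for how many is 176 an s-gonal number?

s = 3: P(3, 18) = 171 and P(3, 19) = 190; 176 is not s-gonal.
s = 4: P(4, 13) = 169 and P(4, 14) = 196; 176 is not s-gonal.
s = 5: P(5, 11) = 176. ✓
s = 6: P(6, 9) = 153 and P(6, 10) = 190; 176 is not s-gonal.
s = 7: P(7, 8) = 148 and P(7, 9) = 189; 176 is not s-gonal.
s = 8: P(8, 8) = 176. ✓
s = 12: P(12, 6) = 156 and P(12, 7) = 217; 176 is not s-gonal.
Hits: s ∈ {5, 8} → 2.

2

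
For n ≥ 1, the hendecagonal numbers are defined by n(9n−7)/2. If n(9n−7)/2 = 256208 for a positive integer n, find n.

239

Set n(9n−7)/2 = 256208, giving 9n² − 7n − 512416 = 0.
So n = (7 + 4295) / 18 = 4302/18 = 239.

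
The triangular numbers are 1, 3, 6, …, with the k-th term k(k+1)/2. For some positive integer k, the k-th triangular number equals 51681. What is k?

Set n(n+1)/2 = 51681, giving n² + n − 103362 = 0.
The discriminant is 1 + 8·51681 = 413449, and √413449 = 643.
So n = (-1 + 643) / 2 = 642/2 = 321.

321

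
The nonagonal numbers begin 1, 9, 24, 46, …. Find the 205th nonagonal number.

146575

205·(7·205 − 5)/2 = 205·1430/2 = 205·715 = 146575.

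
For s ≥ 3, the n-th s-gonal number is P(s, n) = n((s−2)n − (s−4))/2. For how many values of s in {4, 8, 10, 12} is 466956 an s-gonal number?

1

s = 4: P(4, 683) = 466489 and P(4, 684) = 467856; 466956 is not s-gonal.
s = 8: P(8, 394) = 464920 and P(8, 395) = 467285; 466956 is not s-gonal.
s = 10: P(10, 342) = 466830 and P(10, 343) = 469567; 466956 is not s-gonal.
s = 12: P(12, 306) = 466956. ✓
Hits: s ∈ {12} → 1.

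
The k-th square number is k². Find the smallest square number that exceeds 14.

16

Solve n² > 14 for integer n.
The largest n with value ≤ 14 is 3 (since 9 ≤ 14 < 16), so the first above is n = 4, value 16.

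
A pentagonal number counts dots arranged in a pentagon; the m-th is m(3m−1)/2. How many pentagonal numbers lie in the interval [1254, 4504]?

The n-th pentagonal number is n(3n−1)/2.
Smallest index with value ≥ 1254: n = 30 (giving 1335).
Largest index with value ≤ 4504: n = 54 (giving 4347).
Indices 30 through 54: 25 terms.

25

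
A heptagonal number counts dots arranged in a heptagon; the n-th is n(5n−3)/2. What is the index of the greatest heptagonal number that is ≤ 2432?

31

Solve n(5n−3)/2 ≤ 2432 for integer n.
n = 31 gives 2356 ≤ 2432, while n = 32 gives 2512 > 2432; so the answer is index 31.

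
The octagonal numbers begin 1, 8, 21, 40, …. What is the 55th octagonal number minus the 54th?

325

Consecutive octagonal numbers differ by 6n − 5: here 6·55 − 5 = 325.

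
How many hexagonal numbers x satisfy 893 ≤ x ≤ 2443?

The n-th hexagonal number is n(2n−1).
Smallest index with value ≥ 893: n = 22 (giving 946).
Largest index with value ≤ 2443: n = 35 (giving 2415).
Indices 22 through 35: 14 terms.

14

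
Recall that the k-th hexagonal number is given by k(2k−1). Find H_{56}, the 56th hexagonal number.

6216

The 56th hexagonal number is n(2n−1) with n = 56.
56·(2·56 − 1) = 56·111 = 6216.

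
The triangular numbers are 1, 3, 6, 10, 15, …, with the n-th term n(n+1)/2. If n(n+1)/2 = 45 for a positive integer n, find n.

9

Set n(n+1)/2 = 45, giving n² + n − 90 = 0.
The discriminant is 1 + 8·45 = 361, and √361 = 19.
So n = (-1 + 19) / 2 = 18/2 = 9.
Check: 9·10/2 = 45. ✓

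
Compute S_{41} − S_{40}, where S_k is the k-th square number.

n² − (n−1)² = 2n − 1, so 41² − 40² = 2·41 − 1 = 81.

81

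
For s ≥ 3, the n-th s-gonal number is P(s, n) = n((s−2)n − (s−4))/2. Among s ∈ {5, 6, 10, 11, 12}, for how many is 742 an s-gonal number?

1

s = 5: P(5, 22) = 715 and P(5, 23) = 782; 742 is not s-gonal.
s = 6: P(6, 19) = 703 and P(6, 20) = 780; 742 is not s-gonal.
s = 10: P(10, 14) = 742. ✓
s = 11: P(11, 13) = 715 and P(11, 14) = 833; 742 is not s-gonal.
s = 12: P(12, 12) = 672 and P(12, 13) = 793; 742 is not s-gonal.
Hits: s ∈ {10} → 1.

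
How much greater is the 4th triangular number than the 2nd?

4·5/2 = 10 and 2·3/2 = 3.
Difference: 10 − 3 = 7.

7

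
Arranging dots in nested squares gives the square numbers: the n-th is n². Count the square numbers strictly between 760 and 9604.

The n-th square number is n².
Smallest index with value > 760: n = 28 (giving 784).
Largest index with value < 9604: n = 97 (giving 9409).
Indices 28 through 97: 70 terms.

70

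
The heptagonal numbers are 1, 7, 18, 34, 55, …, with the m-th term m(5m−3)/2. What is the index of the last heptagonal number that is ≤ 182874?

270

Solve n(5n−3)/2 ≤ 182874 for integer n.
n = 270 gives 181845 ≤ 182874, while n = 271 gives 183196 > 182874; so the answer is index 270.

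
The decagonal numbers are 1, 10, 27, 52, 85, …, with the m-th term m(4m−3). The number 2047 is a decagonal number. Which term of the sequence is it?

23

Set n(4n−3) = 2047, giving 4n² − 3n − 2047 = 0.
The discriminant is 9 + 16·2047 = 32761, and √32761 = 181.
So n = (3 + 181) / 8 = 184/8 = 23.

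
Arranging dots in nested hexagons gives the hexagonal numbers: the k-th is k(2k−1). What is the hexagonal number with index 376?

282376

The 376th hexagonal number is n(2n−1) with n = 376.
376·(2·376 − 1) = 376·751 = 282376.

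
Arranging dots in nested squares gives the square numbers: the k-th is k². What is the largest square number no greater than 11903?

11881

Solve n² ≤ 11903 for integer n.
n = 109 gives 11881 ≤ 11903, while n = 110 gives 12100 > 11903; so the answer is 11881.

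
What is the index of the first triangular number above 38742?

Solve n(n+1)/2 > 38742 for integer n.
The largest n with value ≤ 38742 is 277 (since 38503 ≤ 38742 < 38781), so the first above is n = 278, value 38781.

278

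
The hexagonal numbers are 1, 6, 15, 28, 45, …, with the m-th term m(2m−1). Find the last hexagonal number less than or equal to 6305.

Solve n(2n−1) ≤ 6305 for integer n.
n = 56 gives 6216 ≤ 6305, while n = 57 gives 6441 > 6305; so the answer is 6216.

6216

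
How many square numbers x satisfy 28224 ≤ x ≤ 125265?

The n-th square number is n².
Smallest index with value ≥ 28224: n = 168 (giving 28224).
Largest index with value ≤ 125265: n = 353 (giving 124609).
Indices 168 through 353: 186 terms.

186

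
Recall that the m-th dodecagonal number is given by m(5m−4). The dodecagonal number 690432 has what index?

372

Set n(5n−4) = 690432, giving 5n² − 4n − 690432 = 0.
The discriminant is 16 + 20·690432 = 13808656, and √13808656 = 3716.
So n = (4 + 3716) / 10 = 3720/10 = 372.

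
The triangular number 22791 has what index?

213

Set n(n+1)/2 = 22791, giving n² + n − 45582 = 0.
The discriminant is 1 + 8·22791 = 182329, and √182329 = 427.
So n = (-1 + 427) / 2 = 426/2 = 213.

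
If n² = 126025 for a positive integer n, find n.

355

We need n² = 126025, so n = √126025 = 355.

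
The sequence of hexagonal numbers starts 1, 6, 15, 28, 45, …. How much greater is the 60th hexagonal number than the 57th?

60·(2·60 − 1) = 7140 and 57·(2·57 − 1) = 6441.
Difference: 7140 − 6441 = 699.

699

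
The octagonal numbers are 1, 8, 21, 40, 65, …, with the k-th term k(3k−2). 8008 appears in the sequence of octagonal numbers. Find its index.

52

Set n(3n−2) = 8008, giving 3n² − 2n − 8008 = 0.
So n = (2 + 310) / 6 = 312/6 = 52.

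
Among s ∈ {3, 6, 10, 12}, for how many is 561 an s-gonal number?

s = 3: P(3, 33) = 561. ✓
s = 6: P(6, 17) = 561. ✓
s = 10: P(10, 12) = 540 and P(10, 13) = 637; 561 is not s-gonal.
s = 12: P(12, 11) = 561. ✓
Hits: s ∈ {3, 6, 12} → 3.

3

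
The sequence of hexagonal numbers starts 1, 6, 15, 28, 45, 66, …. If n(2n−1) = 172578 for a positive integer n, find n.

294

Set n(2n−1) = 172578, giving 2n² − n − 172578 = 0.
So n = (1 + 1175) / 4 = 1176/4 = 294.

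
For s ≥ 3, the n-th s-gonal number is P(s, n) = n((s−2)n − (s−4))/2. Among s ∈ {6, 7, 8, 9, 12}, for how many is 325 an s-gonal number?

2

s = 6: P(6, 13) = 325. ✓
s = 7: P(7, 11) = 286 and P(7, 12) = 342; 325 is not s-gonal.
s = 8: P(8, 10) = 280 and P(8, 11) = 341; 325 is not s-gonal.
s = 9: P(9, 10) = 325. ✓
s = 12: P(12, 8) = 288 and P(12, 9) = 369; 325 is not s-gonal.
Hits: s ∈ {6, 9} → 2.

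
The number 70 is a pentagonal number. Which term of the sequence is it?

7

Set n(3n−1)/2 = 70, giving 3n² − n − 140 = 0.
The discriminant is 1 + 24·70 = 1681, and √1681 = 41.
So n = (1 + 41) / 6 = 42/6 = 7.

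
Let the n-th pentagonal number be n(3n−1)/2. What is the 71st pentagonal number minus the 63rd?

71·(3·71 − 1)/2 = 7526 and 63·(3·63 − 1)/2 = 5922.
Difference: 7526 − 5922 = 1604.

1604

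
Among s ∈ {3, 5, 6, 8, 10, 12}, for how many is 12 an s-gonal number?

2

s = 3: P(3, 4) = 10 and P(3, 5) = 15; 12 is not s-gonal.
s = 5: P(5, 3) = 12. ✓
s = 6: P(6, 2) = 6 and P(6, 3) = 15; 12 is not s-gonal.
s = 8: P(8, 2) = 8 and P(8, 3) = 21; 12 is not s-gonal.
s = 10: P(10, 2) = 10 and P(10, 3) = 27; 12 is not s-gonal.
s = 12: P(12, 2) = 12. ✓
Hits: s ∈ {5, 12} → 2.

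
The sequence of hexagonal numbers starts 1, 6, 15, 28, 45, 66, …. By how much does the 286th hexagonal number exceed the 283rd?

286·(2·286 − 1) = 163306 and 283·(2·283 − 1) = 159895.
Difference: 163306 − 159895 = 3411.

3411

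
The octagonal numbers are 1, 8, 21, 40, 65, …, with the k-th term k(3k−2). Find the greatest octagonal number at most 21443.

21000

Solve n(3n−2) ≤ 21443 for integer n.
n = 84 gives 21000 ≤ 21443, while n = 85 gives 21505 > 21443; so the answer is 21000.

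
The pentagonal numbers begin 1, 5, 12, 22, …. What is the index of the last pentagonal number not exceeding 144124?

Solve n(3n−1)/2 ≤ 144124 for integer n.
n = 310 gives 143995 ≤ 144124, while n = 311 gives 144926 > 144124; so the answer is index 310.

310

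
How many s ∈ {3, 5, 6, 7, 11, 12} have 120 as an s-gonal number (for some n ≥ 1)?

2

s = 3: P(3, 15) = 120. ✓
s = 5: P(5, 9) = 117 and P(5, 10) = 145; 120 is not s-gonal.
s = 6: P(6, 8) = 120. ✓
s = 7: P(7, 7) = 112 and P(7, 8) = 148; 120 is not s-gonal.
s = 11: P(11, 5) = 95 and P(11, 6) = 141; 120 is not s-gonal.
s = 12: P(12, 5) = 105 and P(12, 6) = 156; 120 is not s-gonal.
Hits: s ∈ {3, 6} → 2.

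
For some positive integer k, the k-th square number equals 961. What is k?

31

We need n² = 961, so n = √961 = 31.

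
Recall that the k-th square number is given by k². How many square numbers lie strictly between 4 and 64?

The n-th square number is n².
Smallest index with value > 4: n = 3 (giving 9).
Largest index with value < 64: n = 7 (giving 49).
Indices 3 through 7: 5 terms.

5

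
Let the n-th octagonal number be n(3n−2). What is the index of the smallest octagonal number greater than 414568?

373

Solve n(3n−2) > 414568 for integer n.
The largest n with value ≤ 414568 is 372 (since 414408 ≤ 414568 < 416641), so the first above is n = 373, value 416641.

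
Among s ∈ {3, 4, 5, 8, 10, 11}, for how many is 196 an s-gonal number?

2

s = 3: P(3, 19) = 190 and P(3, 20) = 210; 196 is not s-gonal.
s = 4: P(4, 14) = 196. ✓
s = 5: P(5, 11) = 176 and P(5, 12) = 210; 196 is not s-gonal.
s = 8: P(8, 8) = 176 and P(8, 9) = 225; 196 is not s-gonal.
s = 10: P(10, 7) = 175 and P(10, 8) = 232; 196 is not s-gonal.
s = 11: P(11, 7) = 196. ✓
Hits: s ∈ {4, 11} → 2.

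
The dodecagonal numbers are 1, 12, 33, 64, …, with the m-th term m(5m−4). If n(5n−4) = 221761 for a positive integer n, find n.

211

Set n(5n−4) = 221761, giving 5n² − 4n − 221761 = 0.
The discriminant is 16 + 20·221761 = 4435236, and √4435236 = 2106.
So n = (4 + 2106) / 10 = 2110/10 = 211.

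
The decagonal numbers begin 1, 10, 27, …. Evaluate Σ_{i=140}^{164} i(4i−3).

Σ i(4i−3) = 4Σi² − 3Σi over i = 140..164.
Σi = 13530 − 9730 = 3800 and Σi² = 1483790 − 904890 = 578900.
4·578900 − 3·3800 = 2304200.

2304200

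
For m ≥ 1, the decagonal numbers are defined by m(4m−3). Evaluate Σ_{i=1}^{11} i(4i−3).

1826

Σ i(4i−3) = 4Σi² − 3Σi over i = 1..11.
Σi = 66 and Σi² = 506.
4·506 − 3·66 = 1826.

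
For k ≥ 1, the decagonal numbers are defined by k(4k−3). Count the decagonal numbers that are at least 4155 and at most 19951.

The n-th decagonal number is n(4n−3).
Smallest index with value ≥ 4155: n = 33 (giving 4257).
Largest index with value ≤ 19951: n = 71 (giving 19951).
Indices 33 through 71: 39 terms.

39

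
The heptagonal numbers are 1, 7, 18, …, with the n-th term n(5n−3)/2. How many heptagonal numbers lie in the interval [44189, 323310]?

The n-th heptagonal number is n(5n−3)/2.
Smallest index with value ≥ 44189: n = 134 (giving 44689).
Largest index with value ≤ 323310: n = 359 (giving 321664).
Indices 134 through 359: 226 terms.

226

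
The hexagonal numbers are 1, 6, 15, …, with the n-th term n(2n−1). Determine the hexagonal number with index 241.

115921

The 241st hexagonal number is n(2n−1) with n = 241.
241·(2·241 − 1) = 241·481 = 115921.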